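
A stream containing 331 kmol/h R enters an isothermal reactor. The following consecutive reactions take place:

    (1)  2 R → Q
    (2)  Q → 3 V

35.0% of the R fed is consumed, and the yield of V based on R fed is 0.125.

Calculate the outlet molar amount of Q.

44.1 kmol/h

Conversion of R: R consumed = 2ξ₁ = 0.35 × 331 → ξ₁ = 57.92 kmol/h.
Yield of V: 3ξ₂ / 331 = 0.125 → ξ₂ = 13.79 kmol/h.
Outlet amounts (n = n₀ + Σ ν·ξ):
  R: 331 − 2(57.92) = 215.2
  Q: 0 + 1(57.92) − 1(13.79) = 44.13
  V: 0 + 3(13.79) = 41.38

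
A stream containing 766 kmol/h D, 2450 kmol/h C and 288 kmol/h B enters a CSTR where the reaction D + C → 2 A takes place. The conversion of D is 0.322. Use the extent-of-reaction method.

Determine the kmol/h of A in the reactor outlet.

D reacted = 0.322 × 766 = 246.7 kmol/h; ν_D = −1, so ξ = 246.7/1 = 246.7 kmol/h.
Outlet amounts (n = n₀ + ν ξ):
  D: 766 − 1(246.7) = 519.3
  C: 2450 − 1(246.7) = 2203
  A: 0 + 2(246.7) = 493.3
  B: 288 (inert)

493 kmol/h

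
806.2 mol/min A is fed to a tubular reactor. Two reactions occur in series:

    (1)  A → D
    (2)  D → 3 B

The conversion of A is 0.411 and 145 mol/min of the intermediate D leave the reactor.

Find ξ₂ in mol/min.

ξ₂ = 186 mol/min

Conversion of A: A consumed = 1ξ₁ = 0.411 × 806.2 → ξ₁ = 331.3 mol/min.
D balance: n_D = 0 + 1ξ₁ − 1ξ₂ = 145 → ξ₂ = (1·331.3 − 145)/1 = 186.3 mol/min.
Outlet amounts (n = n₀ + Σ ν·ξ):
  A: 806.2 − 1(331.3) = 474.9
  D: 0 + 1(331.3) − 1(186.3) = 145
  B: 0 + 3(186.3) = 559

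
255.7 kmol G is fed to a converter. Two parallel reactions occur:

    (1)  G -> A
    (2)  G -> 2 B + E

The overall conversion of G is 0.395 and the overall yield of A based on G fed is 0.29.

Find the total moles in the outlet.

Yield of A: 1ξ₁ / 255.7 = 0.29 → ξ₁ = 74.15 kmol.
Conversion of G: 1ξ₁ + 1ξ₂ = 0.395 × 255.7 = 101 → ξ₂ = 26.85 kmol.
Outlet amounts (n = n₀ + Σ ν·ξ):
  G: 255.7 − 1(74.15) − 1(26.85) = 154.7
  A: 0 + 1(74.15) = 74.15
  B: 0 + 2(26.85) = 53.7
  E: 0 + 1(26.85) = 26.85
Total out = 154.7 + 74.15 + 53.7 + 26.85 = 309.4 kmol.

309 kmol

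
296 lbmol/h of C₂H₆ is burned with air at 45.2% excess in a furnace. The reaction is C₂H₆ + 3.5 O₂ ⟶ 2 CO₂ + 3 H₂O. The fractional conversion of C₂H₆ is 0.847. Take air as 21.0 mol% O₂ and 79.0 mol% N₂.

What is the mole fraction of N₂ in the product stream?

0.746

Stoichiometric O₂ = 3.5 × 296 = 1036 lbmol/h; O₂ fed = 1036 × 1.452 = 1504 lbmol/h.
N₂ fed = 1504 × 79/21 = 5659 lbmol/h.
Fuel reacted = 0.847 × 296 → ξ = 250.7 lbmol/h.
Outlet (n = n₀ + ν ξ):
  C₂H₆: 296 − 1(250.7) = 45.29
  O₂: 1504 − 3.5(250.7) = 626.8
  N₂: 5659 (inert)
  CO₂: 0 + 2(250.7) = 501.4
  H₂O: 0 + 3(250.7) = 752.1
Total out = 7585 lbmol/h; y_N₂ = 5659 / 7585 = 0.7461.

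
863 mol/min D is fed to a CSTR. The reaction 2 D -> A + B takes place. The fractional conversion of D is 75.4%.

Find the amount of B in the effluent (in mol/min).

325 mol/min

D reacted = 0.754 × 863 = 650.7 mol/min; ν_D = −2, so ξ = 650.7/2 = 325.4 mol/min.
Outlet amounts (n = n₀ + ν ξ):
  D: 863 − 2(325.4) = 212.3
  A: 0 + 1(325.4) = 325.4
  B: 0 + 1(325.4) = 325.4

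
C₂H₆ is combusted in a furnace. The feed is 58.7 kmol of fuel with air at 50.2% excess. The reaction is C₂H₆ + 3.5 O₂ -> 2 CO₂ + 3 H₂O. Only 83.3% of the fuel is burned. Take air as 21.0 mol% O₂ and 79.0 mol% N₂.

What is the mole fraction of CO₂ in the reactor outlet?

Stoichiometric O₂ = 3.5 × 58.7 = 205.5 kmol; O₂ fed = 205.5 × 1.502 = 308.6 kmol.
N₂ fed = 308.6 × 79/21 = 1161 kmol.
Fuel reacted = 0.833 × 58.7 → ξ = 48.9 kmol.
Outlet (n = n₀ + ν ξ):
  C₂H₆: 58.7 − 1(48.9) = 9.803
  O₂: 308.6 − 3.5(48.9) = 137.4
  N₂: 1161 (inert)
  CO₂: 0 + 2(48.9) = 97.79
  H₂O: 0 + 3(48.9) = 146.7
Total out = 1553 kmol; y_CO₂ = 97.79 / 1553 = 0.06299.

0.063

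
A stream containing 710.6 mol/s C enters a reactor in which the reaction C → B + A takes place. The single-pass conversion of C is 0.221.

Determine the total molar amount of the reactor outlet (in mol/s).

C reacted = 0.221 × 710.6 = 157 mol/s; ν_C = −1, so ξ = 157/1 = 157 mol/s.
Outlet amounts (n = n₀ + ν ξ):
  C: 710.6 − 1(157) = 553.6
  B: 0 + 1(157) = 157
  A: 0 + 1(157) = 157
Total out = 553.6 + 157 + 157 = 867.6 mol/s.

868 mol/s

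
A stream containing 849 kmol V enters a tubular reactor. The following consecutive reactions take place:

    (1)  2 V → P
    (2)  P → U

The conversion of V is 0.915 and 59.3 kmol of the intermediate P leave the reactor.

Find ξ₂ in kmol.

ξ₂ = 329 kmol

Conversion of V: V consumed = 2ξ₁ = 0.915 × 849 → ξ₁ = 388.4 kmol.
P balance: n_P = 0 + 1ξ₁ − 1ξ₂ = 59.3 → ξ₂ = (1·388.4 − 59.3)/1 = 329.1 kmol.
Outlet amounts (n = n₀ + Σ ν·ξ):
  V: 849 − 2(388.4) = 72.16
  P: 0 + 1(388.4) − 1(329.1) = 59.3
  U: 0 + 1(329.1) = 329.1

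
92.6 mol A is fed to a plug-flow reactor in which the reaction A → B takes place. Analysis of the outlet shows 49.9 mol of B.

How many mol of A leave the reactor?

42.7 mol

For B: n = n₀ + 1ξ → 49.9 = 0 + 1ξ, giving ξ = 49.9 mol.
Outlet amounts (n = n₀ + ν ξ):
  A: 92.6 − 1(49.9) = 42.7
  B: 0 + 1(49.9) = 49.9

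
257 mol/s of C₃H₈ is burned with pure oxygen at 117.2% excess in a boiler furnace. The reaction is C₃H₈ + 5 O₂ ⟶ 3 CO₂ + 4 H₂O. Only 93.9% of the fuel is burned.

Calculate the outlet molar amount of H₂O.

Stoichiometric O₂ = 5 × 257 = 1285 mol/s; O₂ fed = 1285 × 2.172 = 2791 mol/s.
Fuel reacted = 0.939 × 257 → ξ = 241.3 mol/s.
Outlet (n = n₀ + ν ξ):
  C₃H₈: 257 − 1(241.3) = 15.68
  O₂: 2791 − 5(241.3) = 1584
  CO₂: 0 + 3(241.3) = 724
  H₂O: 0 + 4(241.3) = 965.3

965 mol/s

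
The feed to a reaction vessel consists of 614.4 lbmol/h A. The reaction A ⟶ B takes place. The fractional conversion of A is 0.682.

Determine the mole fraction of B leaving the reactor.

0.682

A reacted = 0.682 × 614.4 = 419 lbmol/h; ν_A = −1, so ξ = 419/1 = 419 lbmol/h.
Outlet amounts (n = n₀ + ν ξ):
  A: 614.4 − 1(419) = 195.4
  B: 0 + 1(419) = 419
Total out = 614.4 lbmol/h; y_B = 419 / 614.4 = 0.682.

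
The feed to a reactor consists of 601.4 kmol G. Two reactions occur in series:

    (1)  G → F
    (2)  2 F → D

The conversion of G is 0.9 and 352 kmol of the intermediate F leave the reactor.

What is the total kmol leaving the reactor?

507 kmol

Conversion of G: G consumed = 1ξ₁ = 0.9 × 601.4 → ξ₁ = 541.3 kmol.
F balance: n_F = 0 + 1ξ₁ − 2ξ₂ = 352 → ξ₂ = (1·541.3 − 352)/2 = 94.63 kmol.
Outlet amounts (n = n₀ + Σ ν·ξ):
  G: 601.4 − 1(541.3) = 60.14
  F: 0 + 1(541.3) − 2(94.63) = 352
  D: 0 + 1(94.63) = 94.63
Total out = 60.14 + 352 + 94.63 = 506.8 kmol.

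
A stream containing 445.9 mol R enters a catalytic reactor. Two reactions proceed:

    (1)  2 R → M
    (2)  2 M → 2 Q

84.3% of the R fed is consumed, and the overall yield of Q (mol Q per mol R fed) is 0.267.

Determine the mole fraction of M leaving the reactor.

Conversion of R: R consumed = 2ξ₁ = 0.843 × 445.9 → ξ₁ = 187.9 mol.
Yield of Q: 2ξ₂ / 445.9 = 0.267 → ξ₂ = 59.53 mol.
Outlet amounts (n = n₀ + Σ ν·ξ):
  R: 445.9 − 2(187.9) = 70.01
  M: 0 + 1(187.9) − 2(59.53) = 68.89
  Q: 0 + 2(59.53) = 119.1
Total out = 258 mol; y_M = 68.89 / 258 = 0.2671.

0.267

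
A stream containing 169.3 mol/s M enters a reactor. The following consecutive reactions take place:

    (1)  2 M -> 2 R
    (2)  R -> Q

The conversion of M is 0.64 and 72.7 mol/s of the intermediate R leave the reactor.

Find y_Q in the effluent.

Conversion of M: M consumed = 2ξ₁ = 0.64 × 169.3 → ξ₁ = 54.18 mol/s.
R balance: n_R = 0 + 2ξ₁ − 1ξ₂ = 72.7 → ξ₂ = (2·54.18 − 72.7)/1 = 35.65 mol/s.
Outlet amounts (n = n₀ + Σ ν·ξ):
  M: 169.3 − 2(54.18) = 60.95
  R: 0 + 2(54.18) − 1(35.65) = 72.7
  Q: 0 + 1(35.65) = 35.65
Total out = 169.3 mol/s; y_Q = 35.65 / 169.3 = 0.2106.

0.211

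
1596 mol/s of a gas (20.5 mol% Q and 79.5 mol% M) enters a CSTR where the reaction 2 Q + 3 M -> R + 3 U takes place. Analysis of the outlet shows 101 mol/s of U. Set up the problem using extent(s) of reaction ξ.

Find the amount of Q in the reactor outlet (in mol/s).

For U: n = n₀ + 3ξ → 101 = 0 + 3ξ, giving ξ = 33.67 mol/s.
Outlet amounts (n = n₀ + ν ξ):
  Q: 327.2 − 2(33.67) = 259.8
  M: 1269 − 3(33.67) = 1168
  R: 0 + 1(33.67) = 33.67
  U: 0 + 3(33.67) = 101

260 mol/s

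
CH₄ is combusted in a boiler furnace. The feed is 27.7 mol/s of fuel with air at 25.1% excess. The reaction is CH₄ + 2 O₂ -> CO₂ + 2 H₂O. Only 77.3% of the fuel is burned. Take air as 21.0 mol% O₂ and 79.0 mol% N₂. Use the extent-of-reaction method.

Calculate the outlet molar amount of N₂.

Stoichiometric O₂ = 2 × 27.7 = 55.4 mol/s; O₂ fed = 55.4 × 1.251 = 69.31 mol/s.
N₂ fed = 69.31 × 79/21 = 260.7 mol/s.
Fuel reacted = 0.773 × 27.7 → ξ = 21.41 mol/s.
Outlet (n = n₀ + ν ξ):
  CH₄: 27.7 − 1(21.41) = 6.288
  O₂: 69.31 − 2(21.41) = 26.48
  N₂: 260.7 (inert)
  CO₂: 0 + 1(21.41) = 21.41
  H₂O: 0 + 2(21.41) = 42.82

261 mol/s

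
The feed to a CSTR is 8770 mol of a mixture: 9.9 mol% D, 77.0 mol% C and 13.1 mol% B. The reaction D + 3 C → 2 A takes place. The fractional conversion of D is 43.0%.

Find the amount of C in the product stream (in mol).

D reacted = 0.43 × 868.2 = 373.3 mol; ν_D = −1, so ξ = 373.3/1 = 373.3 mol.
Outlet amounts (n = n₀ + ν ξ):
  D: 868.2 − 1(373.3) = 494.9
  C: 6753 − 3(373.3) = 5633
  A: 0 + 2(373.3) = 746.7
  B: 1149 (inert)

5630 mol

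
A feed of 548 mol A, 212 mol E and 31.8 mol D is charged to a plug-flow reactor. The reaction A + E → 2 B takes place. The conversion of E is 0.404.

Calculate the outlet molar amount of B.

171 mol

E reacted = 0.404 × 212 = 85.65 mol; ν_E = −1, so ξ = 85.65/1 = 85.65 mol.
Outlet amounts (n = n₀ + ν ξ):
  A: 548 − 1(85.65) = 462.4
  E: 212 − 1(85.65) = 126.4
  B: 0 + 2(85.65) = 171.3
  D: 31.8 (inert)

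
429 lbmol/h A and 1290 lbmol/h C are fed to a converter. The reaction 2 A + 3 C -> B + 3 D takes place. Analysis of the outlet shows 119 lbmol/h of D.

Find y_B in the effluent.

For D: n = n₀ + 3ξ → 119 = 0 + 3ξ, giving ξ = 39.67 lbmol/h.
Outlet amounts (n = n₀ + ν ξ):
  A: 429 − 2(39.67) = 349.7
  C: 1290 − 3(39.67) = 1171
  B: 0 + 1(39.67) = 39.67
  D: 0 + 3(39.67) = 119
Total out = 1679 lbmol/h; y_B = 39.67 / 1679 = 0.02362.

0.0236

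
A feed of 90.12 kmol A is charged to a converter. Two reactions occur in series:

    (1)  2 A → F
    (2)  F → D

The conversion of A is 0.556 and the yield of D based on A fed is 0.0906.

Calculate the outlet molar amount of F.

Conversion of A: A consumed = 2ξ₁ = 0.556 × 90.12 → ξ₁ = 25.05 kmol.
Yield of D: 1ξ₂ / 90.12 = 0.0906 → ξ₂ = 8.165 kmol.
Outlet amounts (n = n₀ + Σ ν·ξ):
  A: 90.12 − 2(25.05) = 40.01
  F: 0 + 1(25.05) − 1(8.165) = 16.89
  D: 0 + 1(8.165) = 8.165

16.9 kmol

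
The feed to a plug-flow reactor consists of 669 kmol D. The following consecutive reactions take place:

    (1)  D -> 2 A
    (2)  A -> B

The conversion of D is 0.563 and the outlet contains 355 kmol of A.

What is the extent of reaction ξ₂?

ξ₂ = 398 kmol

Conversion of D: D consumed = 1ξ₁ = 0.563 × 669 → ξ₁ = 376.6 kmol.
A balance: n_A = 0 + 2ξ₁ − 1ξ₂ = 355 → ξ₂ = (2·376.6 − 355)/1 = 398.3 kmol.
Outlet amounts (n = n₀ + Σ ν·ξ):
  D: 669 − 1(376.6) = 292.4
  A: 0 + 2(376.6) − 1(398.3) = 355
  B: 0 + 1(398.3) = 398.3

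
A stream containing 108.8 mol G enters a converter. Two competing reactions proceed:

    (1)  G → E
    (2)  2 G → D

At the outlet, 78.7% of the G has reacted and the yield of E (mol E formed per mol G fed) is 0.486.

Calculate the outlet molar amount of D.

16.4 mol

Yield of E: 1ξ₁ / 108.8 = 0.486 → ξ₁ = 52.88 mol.
Conversion of G: 1ξ₁ + 2ξ₂ = 0.787 × 108.8 = 85.63 → ξ₂ = 16.37 mol.
Outlet amounts (n = n₀ + Σ ν·ξ):
  G: 108.8 − 1(52.88) − 2(16.37) = 23.17
  E: 0 + 1(52.88) = 52.88
  D: 0 + 1(16.37) = 16.37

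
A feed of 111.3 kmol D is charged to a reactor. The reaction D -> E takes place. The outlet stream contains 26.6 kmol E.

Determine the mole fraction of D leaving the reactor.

For E: n = n₀ + 1ξ → 26.6 = 0 + 1ξ, giving ξ = 26.6 kmol.
Outlet amounts (n = n₀ + ν ξ):
  D: 111.3 − 1(26.6) = 84.7
  E: 0 + 1(26.6) = 26.6
Total out = 111.3 kmol; y_D = 84.7 / 111.3 = 0.761.

0.761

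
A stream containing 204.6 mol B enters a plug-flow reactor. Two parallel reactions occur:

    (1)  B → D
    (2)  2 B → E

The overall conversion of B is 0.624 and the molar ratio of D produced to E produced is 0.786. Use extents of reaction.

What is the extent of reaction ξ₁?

Conversion of B: B consumed = 0.624 × 204.6 = 127.7 mol = 1ξ₁ + 2ξ₂.
Selectivity: 1ξ₁ / (1ξ₂) = 0.786 → ξ₁ = 0.786 ξ₂.
Substitute: (1·0.786 + 2) ξ₂ = 127.7 → ξ₂ = 45.83 mol, ξ₁ = 36.02 mol.
Outlet amounts (n = n₀ + Σ ν·ξ):
  B: 204.6 − 1(36.02) − 2(45.83) = 76.93
  D: 0 + 1(36.02) = 36.02
  E: 0 + 1(45.83) = 45.83

ξ₁ = 36 mol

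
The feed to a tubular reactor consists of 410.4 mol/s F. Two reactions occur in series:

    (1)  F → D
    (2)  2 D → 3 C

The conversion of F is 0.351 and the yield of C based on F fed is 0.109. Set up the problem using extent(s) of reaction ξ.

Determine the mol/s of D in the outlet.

Conversion of F: F consumed = 1ξ₁ = 0.351 × 410.4 → ξ₁ = 144.1 mol/s.
Yield of C: 3ξ₂ / 410.4 = 0.109 → ξ₂ = 14.91 mol/s.
Outlet amounts (n = n₀ + Σ ν·ξ):
  F: 410.4 − 1(144.1) = 266.3
  D: 0 + 1(144.1) − 2(14.91) = 114.2
  C: 0 + 3(14.91) = 44.73

114 mol/s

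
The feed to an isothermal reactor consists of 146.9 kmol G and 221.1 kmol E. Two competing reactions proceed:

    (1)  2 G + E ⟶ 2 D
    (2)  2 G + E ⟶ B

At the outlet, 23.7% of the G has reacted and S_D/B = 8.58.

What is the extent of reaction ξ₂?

Conversion of G: G consumed = 0.237 × 146.9 = 34.82 kmol = 2ξ₁ + 2ξ₂.
Selectivity: 2ξ₁ / (1ξ₂) = 8.58 → ξ₁ = 4.29 ξ₂.
Substitute: (2·4.29 + 2) ξ₂ = 34.82 → ξ₂ = 3.291 kmol, ξ₁ = 14.12 kmol.
Outlet amounts (n = n₀ + Σ ν·ξ):
  G: 146.9 − 2(14.12) − 2(3.291) = 112.1
  E: 221.1 − 1(14.12) − 1(3.291) = 203.7
  D: 0 + 2(14.12) = 28.23
  B: 0 + 1(3.291) = 3.291

ξ₂ = 3.29 kmol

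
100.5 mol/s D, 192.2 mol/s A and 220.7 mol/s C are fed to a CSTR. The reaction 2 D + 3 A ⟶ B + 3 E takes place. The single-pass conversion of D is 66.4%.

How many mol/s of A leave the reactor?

92.1 mol/s

D reacted = 0.664 × 100.5 = 66.73 mol/s; ν_D = −2, so ξ = 66.73/2 = 33.37 mol/s.
Outlet amounts (n = n₀ + ν ξ):
  D: 100.5 − 2(33.37) = 33.77
  A: 192.2 − 3(33.37) = 92.1
  B: 0 + 1(33.37) = 33.37
  E: 0 + 3(33.37) = 100.1
  C: 220.7 (inert)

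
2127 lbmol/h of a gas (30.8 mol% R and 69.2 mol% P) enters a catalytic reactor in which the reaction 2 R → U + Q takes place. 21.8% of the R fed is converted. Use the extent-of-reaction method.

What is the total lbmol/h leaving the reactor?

2130 lbmol/h

R reacted = 0.218 × 655.1 = 142.8 lbmol/h; ν_R = −2, so ξ = 142.8/2 = 71.41 lbmol/h.
Outlet amounts (n = n₀ + ν ξ):
  R: 655.1 − 2(71.41) = 512.3
  U: 0 + 1(71.41) = 71.41
  Q: 0 + 1(71.41) = 71.41
  P: 1472 (inert)
Total out = 512.3 + 71.41 + 71.41 + 1472 = 2127 lbmol/h.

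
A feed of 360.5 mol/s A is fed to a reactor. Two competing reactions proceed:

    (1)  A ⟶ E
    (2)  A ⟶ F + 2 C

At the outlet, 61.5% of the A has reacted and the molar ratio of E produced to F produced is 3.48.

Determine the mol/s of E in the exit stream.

Conversion of A: A consumed = 0.615 × 360.5 = 221.7 mol/s = 1ξ₁ + 1ξ₂.
Selectivity: 1ξ₁ / (1ξ₂) = 3.48 → ξ₁ = 3.48 ξ₂.
Substitute: (1·3.48 + 1) ξ₂ = 221.7 → ξ₂ = 49.49 mol/s, ξ₁ = 172.2 mol/s.
Outlet amounts (n = n₀ + Σ ν·ξ):
  A: 360.5 − 1(172.2) − 1(49.49) = 138.8
  E: 0 + 1(172.2) = 172.2
  F: 0 + 1(49.49) = 49.49
  C: 0 + 2(49.49) = 98.98

172 mol/s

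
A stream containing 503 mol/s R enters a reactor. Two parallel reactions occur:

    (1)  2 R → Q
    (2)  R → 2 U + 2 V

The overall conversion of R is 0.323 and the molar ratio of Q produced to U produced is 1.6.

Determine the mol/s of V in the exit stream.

Conversion of R: R consumed = 0.323 × 503 = 162.5 mol/s = 2ξ₁ + 1ξ₂.
Selectivity: 1ξ₁ / (2ξ₂) = 1.6 → ξ₁ = 3.2 ξ₂.
Substitute: (2·3.2 + 1) ξ₂ = 162.5 → ξ₂ = 21.96 mol/s, ξ₁ = 70.26 mol/s.
Outlet amounts (n = n₀ + Σ ν·ξ):
  R: 503 − 2(70.26) − 1(21.96) = 340.5
  Q: 0 + 1(70.26) = 70.26
  U: 0 + 2(21.96) = 43.91
  V: 0 + 2(21.96) = 43.91

43.9 mol/s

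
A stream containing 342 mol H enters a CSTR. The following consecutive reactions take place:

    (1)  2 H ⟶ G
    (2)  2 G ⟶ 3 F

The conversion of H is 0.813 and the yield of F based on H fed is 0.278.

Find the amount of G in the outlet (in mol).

75.6 mol

Conversion of H: H consumed = 2ξ₁ = 0.813 × 342 → ξ₁ = 139 mol.
Yield of F: 3ξ₂ / 342 = 0.278 → ξ₂ = 31.69 mol.
Outlet amounts (n = n₀ + Σ ν·ξ):
  H: 342 − 2(139) = 63.95
  G: 0 + 1(139) − 2(31.69) = 75.64
  F: 0 + 3(31.69) = 95.08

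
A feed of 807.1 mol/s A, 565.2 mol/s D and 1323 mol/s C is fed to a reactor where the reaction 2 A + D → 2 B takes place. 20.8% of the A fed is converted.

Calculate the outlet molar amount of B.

168 mol/s

A reacted = 0.208 × 807.1 = 167.9 mol/s; ν_A = −2, so ξ = 167.9/2 = 83.94 mol/s.
Outlet amounts (n = n₀ + ν ξ):
  A: 807.1 − 2(83.94) = 639.2
  D: 565.2 − 1(83.94) = 481.3
  B: 0 + 2(83.94) = 167.9
  C: 1323 (inert)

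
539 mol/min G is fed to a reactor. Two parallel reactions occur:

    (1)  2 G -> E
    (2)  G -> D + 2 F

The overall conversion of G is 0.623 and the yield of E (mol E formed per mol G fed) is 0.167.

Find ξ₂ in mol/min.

Yield of E: 1ξ₁ / 539 = 0.167 → ξ₁ = 90.01 mol/min.
Conversion of G: 2ξ₁ + 1ξ₂ = 0.623 × 539 = 335.8 → ξ₂ = 155.8 mol/min.
Outlet amounts (n = n₀ + Σ ν·ξ):
  G: 539 − 2(90.01) − 1(155.8) = 203.2
  E: 0 + 1(90.01) = 90.01
  D: 0 + 1(155.8) = 155.8
  F: 0 + 2(155.8) = 311.5

ξ₂ = 156 mol/min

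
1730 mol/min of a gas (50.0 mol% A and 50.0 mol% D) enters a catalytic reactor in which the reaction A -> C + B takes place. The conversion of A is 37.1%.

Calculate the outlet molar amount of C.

321 mol/min

A reacted = 0.371 × 865 = 320.9 mol/min; ν_A = −1, so ξ = 320.9/1 = 320.9 mol/min.
Outlet amounts (n = n₀ + ν ξ):
  A: 865 − 1(320.9) = 544.1
  C: 0 + 1(320.9) = 320.9
  B: 0 + 1(320.9) = 320.9
  D: 865 (inert)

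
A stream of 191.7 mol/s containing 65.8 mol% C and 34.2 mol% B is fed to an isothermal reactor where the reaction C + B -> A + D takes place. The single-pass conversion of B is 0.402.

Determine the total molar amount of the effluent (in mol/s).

B reacted = 0.402 × 65.56 = 26.36 mol/s; ν_B = −1, so ξ = 26.36/1 = 26.36 mol/s.
Outlet amounts (n = n₀ + ν ξ):
  C: 126.1 − 1(26.36) = 99.78
  B: 65.56 − 1(26.36) = 39.21
  A: 0 + 1(26.36) = 26.36
  D: 0 + 1(26.36) = 26.36
Total out = 99.78 + 39.21 + 26.36 + 26.36 = 191.7 mol/s.

192 mol/s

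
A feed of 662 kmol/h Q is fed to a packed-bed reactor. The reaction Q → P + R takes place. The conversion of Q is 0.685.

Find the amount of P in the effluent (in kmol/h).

Q reacted = 0.685 × 662 = 453.5 kmol/h; ν_Q = −1, so ξ = 453.5/1 = 453.5 kmol/h.
Outlet amounts (n = n₀ + ν ξ):
  Q: 662 − 1(453.5) = 208.5
  P: 0 + 1(453.5) = 453.5
  R: 0 + 1(453.5) = 453.5

453 kmol/h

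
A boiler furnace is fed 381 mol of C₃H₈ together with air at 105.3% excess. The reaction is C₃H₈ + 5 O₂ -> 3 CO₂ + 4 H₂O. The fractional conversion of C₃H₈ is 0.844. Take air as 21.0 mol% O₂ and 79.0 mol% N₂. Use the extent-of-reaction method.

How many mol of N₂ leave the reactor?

14700 mol

Stoichiometric O₂ = 5 × 381 = 1905 mol; O₂ fed = 1905 × 2.053 = 3911 mol.
N₂ fed = 3911 × 79/21 = 14710 mol.
Fuel reacted = 0.844 × 381 → ξ = 321.6 mol.
Outlet (n = n₀ + ν ξ):
  C₃H₈: 381 − 1(321.6) = 59.44
  O₂: 3911 − 5(321.6) = 2303
  N₂: 14710 (inert)
  CO₂: 0 + 3(321.6) = 964.7
  H₂O: 0 + 4(321.6) = 1286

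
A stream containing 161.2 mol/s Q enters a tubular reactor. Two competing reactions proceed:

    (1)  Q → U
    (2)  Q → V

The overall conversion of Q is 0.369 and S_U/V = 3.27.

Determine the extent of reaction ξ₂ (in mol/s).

ξ₂ = 13.9 mol/s

Conversion of Q: Q consumed = 0.369 × 161.2 = 59.48 mol/s = 1ξ₁ + 1ξ₂.
Selectivity: 1ξ₁ / (1ξ₂) = 3.27 → ξ₁ = 3.27 ξ₂.
Substitute: (1·3.27 + 1) ξ₂ = 59.48 → ξ₂ = 13.93 mol/s, ξ₁ = 45.55 mol/s.
Outlet amounts (n = n₀ + Σ ν·ξ):
  Q: 161.2 − 1(45.55) − 1(13.93) = 101.7
  U: 0 + 1(45.55) = 45.55
  V: 0 + 1(13.93) = 13.93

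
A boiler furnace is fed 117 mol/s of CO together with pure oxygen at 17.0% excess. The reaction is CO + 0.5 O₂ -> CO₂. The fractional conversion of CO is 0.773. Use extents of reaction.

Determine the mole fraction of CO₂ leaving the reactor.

Stoichiometric O₂ = 0.5 × 117 = 58.5 mol/s; O₂ fed = 58.5 × 1.170 = 68.44 mol/s.
Fuel reacted = 0.773 × 117 → ξ = 90.44 mol/s.
Outlet (n = n₀ + ν ξ):
  CO: 117 − 1(90.44) = 26.56
  O₂: 68.44 − 0.5(90.44) = 23.22
  CO₂: 0 + 1(90.44) = 90.44
Total out = 140.2 mol/s; y_CO₂ = 90.44 / 140.2 = 0.645.

0.645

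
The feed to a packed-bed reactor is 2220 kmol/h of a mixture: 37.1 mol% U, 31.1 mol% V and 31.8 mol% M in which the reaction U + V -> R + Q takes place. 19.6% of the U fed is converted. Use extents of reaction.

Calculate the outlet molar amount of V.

529 kmol/h

U reacted = 0.196 × 823.6 = 161.4 kmol/h; ν_U = −1, so ξ = 161.4/1 = 161.4 kmol/h.
Outlet amounts (n = n₀ + ν ξ):
  U: 823.6 − 1(161.4) = 662.2
  V: 690.4 − 1(161.4) = 529
  R: 0 + 1(161.4) = 161.4
  Q: 0 + 1(161.4) = 161.4
  M: 706 (inert)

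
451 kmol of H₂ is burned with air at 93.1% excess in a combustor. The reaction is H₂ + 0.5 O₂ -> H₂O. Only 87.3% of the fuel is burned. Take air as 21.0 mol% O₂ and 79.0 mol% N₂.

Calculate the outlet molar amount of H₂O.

394 kmol

Stoichiometric O₂ = 0.5 × 451 = 225.5 kmol; O₂ fed = 225.5 × 1.931 = 435.4 kmol.
N₂ fed = 435.4 × 79/21 = 1638 kmol.
Fuel reacted = 0.873 × 451 → ξ = 393.7 kmol.
Outlet (n = n₀ + ν ξ):
  H₂: 451 − 1(393.7) = 57.28
  O₂: 435.4 − 0.5(393.7) = 238.6
  N₂: 1638 (inert)
  H₂O: 0 + 1(393.7) = 393.7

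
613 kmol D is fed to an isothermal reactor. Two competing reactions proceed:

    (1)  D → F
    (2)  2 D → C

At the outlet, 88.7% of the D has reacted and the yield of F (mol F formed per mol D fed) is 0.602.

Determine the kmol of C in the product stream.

Yield of F: 1ξ₁ / 613 = 0.602 → ξ₁ = 369 kmol.
Conversion of D: 1ξ₁ + 2ξ₂ = 0.887 × 613 = 543.7 → ξ₂ = 87.35 kmol.
Outlet amounts (n = n₀ + Σ ν·ξ):
  D: 613 − 1(369) − 2(87.35) = 69.27
  F: 0 + 1(369) = 369
  C: 0 + 1(87.35) = 87.35

87.4 kmol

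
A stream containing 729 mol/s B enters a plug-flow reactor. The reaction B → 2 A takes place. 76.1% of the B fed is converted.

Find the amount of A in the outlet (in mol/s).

1110 mol/s

B reacted = 0.761 × 729 = 554.8 mol/s; ν_B = −1, so ξ = 554.8/1 = 554.8 mol/s.
Outlet amounts (n = n₀ + ν ξ):
  B: 729 − 1(554.8) = 174.2
  A: 0 + 2(554.8) = 1110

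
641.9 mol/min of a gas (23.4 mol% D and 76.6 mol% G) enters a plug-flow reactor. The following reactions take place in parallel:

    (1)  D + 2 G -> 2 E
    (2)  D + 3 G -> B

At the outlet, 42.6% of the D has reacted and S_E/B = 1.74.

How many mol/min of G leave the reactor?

Conversion of D: D consumed = 0.426 × 150.2 = 63.99 mol/min = 1ξ₁ + 1ξ₂.
Selectivity: 2ξ₁ / (1ξ₂) = 1.74 → ξ₁ = 0.87 ξ₂.
Substitute: (1·0.87 + 1) ξ₂ = 63.99 → ξ₂ = 34.22 mol/min, ξ₁ = 29.77 mol/min.
Outlet amounts (n = n₀ + Σ ν·ξ):
  D: 150.2 − 1(29.77) − 1(34.22) = 86.22
  G: 491.7 − 2(29.77) − 3(34.22) = 329.5
  E: 0 + 2(29.77) = 59.54
  B: 0 + 1(34.22) = 34.22

330 mol/min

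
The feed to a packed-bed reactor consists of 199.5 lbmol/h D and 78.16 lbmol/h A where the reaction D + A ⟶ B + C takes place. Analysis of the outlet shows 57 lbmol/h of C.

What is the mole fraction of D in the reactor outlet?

0.513

For C: n = n₀ + 1ξ → 57 = 0 + 1ξ, giving ξ = 57 lbmol/h.
Outlet amounts (n = n₀ + ν ξ):
  D: 199.5 − 1(57) = 142.5
  A: 78.16 − 1(57) = 21.16
  B: 0 + 1(57) = 57
  C: 0 + 1(57) = 57
Total out = 277.7 lbmol/h; y_D = 142.5 / 277.7 = 0.5132.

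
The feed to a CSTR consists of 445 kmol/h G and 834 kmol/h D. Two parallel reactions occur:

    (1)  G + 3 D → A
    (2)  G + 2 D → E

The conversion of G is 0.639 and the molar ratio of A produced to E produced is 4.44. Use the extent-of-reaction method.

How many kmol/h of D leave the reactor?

Conversion of G: G consumed = 0.639 × 445 = 284.4 kmol/h = 1ξ₁ + 1ξ₂.
Selectivity: 1ξ₁ / (1ξ₂) = 4.44 → ξ₁ = 4.44 ξ₂.
Substitute: (1·4.44 + 1) ξ₂ = 284.4 → ξ₂ = 52.27 kmol/h, ξ₁ = 232.1 kmol/h.
Outlet amounts (n = n₀ + Σ ν·ξ):
  G: 445 − 1(232.1) − 1(52.27) = 160.6
  D: 834 − 3(232.1) − 2(52.27) = 33.21
  A: 0 + 1(232.1) = 232.1
  E: 0 + 1(52.27) = 52.27

33.2 kmol/h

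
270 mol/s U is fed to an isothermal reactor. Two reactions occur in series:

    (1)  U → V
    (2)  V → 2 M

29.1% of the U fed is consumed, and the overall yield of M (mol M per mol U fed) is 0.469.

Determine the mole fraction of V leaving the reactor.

Conversion of U: U consumed = 1ξ₁ = 0.291 × 270 → ξ₁ = 78.57 mol/s.
Yield of M: 2ξ₂ / 270 = 0.469 → ξ₂ = 63.31 mol/s.
Outlet amounts (n = n₀ + Σ ν·ξ):
  U: 270 − 1(78.57) = 191.4
  V: 0 + 1(78.57) − 1(63.31) = 15.25
  M: 0 + 2(63.31) = 126.6
Total out = 333.3 mol/s; y_V = 15.25 / 333.3 = 0.04577.

0.0458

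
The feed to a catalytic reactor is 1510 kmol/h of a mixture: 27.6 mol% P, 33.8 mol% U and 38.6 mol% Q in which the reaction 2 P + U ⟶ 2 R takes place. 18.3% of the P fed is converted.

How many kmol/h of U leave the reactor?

472 kmol/h

P reacted = 0.183 × 416.8 = 76.27 kmol/h; ν_P = −2, so ξ = 76.27/2 = 38.13 kmol/h.
Outlet amounts (n = n₀ + ν ξ):
  P: 416.8 − 2(38.13) = 340.5
  U: 510.4 − 1(38.13) = 472.2
  R: 0 + 2(38.13) = 76.27
  Q: 582.9 (inert)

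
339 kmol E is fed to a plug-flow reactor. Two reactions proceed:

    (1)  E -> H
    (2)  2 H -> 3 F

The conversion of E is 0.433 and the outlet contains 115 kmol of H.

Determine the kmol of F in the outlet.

47.7 kmol

Conversion of E: E consumed = 1ξ₁ = 0.433 × 339 → ξ₁ = 146.8 kmol.
H balance: n_H = 0 + 1ξ₁ − 2ξ₂ = 115 → ξ₂ = (1·146.8 − 115)/2 = 15.89 kmol.
Outlet amounts (n = n₀ + Σ ν·ξ):
  E: 339 − 1(146.8) = 192.2
  H: 0 + 1(146.8) − 2(15.89) = 115
  F: 0 + 3(15.89) = 47.68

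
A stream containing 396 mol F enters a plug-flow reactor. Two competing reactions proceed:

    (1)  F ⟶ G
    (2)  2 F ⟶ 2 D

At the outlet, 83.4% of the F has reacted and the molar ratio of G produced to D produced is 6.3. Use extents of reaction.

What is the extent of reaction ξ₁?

ξ₁ = 285 mol

Conversion of F: F consumed = 0.834 × 396 = 330.3 mol = 1ξ₁ + 2ξ₂.
Selectivity: 1ξ₁ / (2ξ₂) = 6.3 → ξ₁ = 12.6 ξ₂.
Substitute: (1·12.6 + 2) ξ₂ = 330.3 → ξ₂ = 22.62 mol, ξ₁ = 285 mol.
Outlet amounts (n = n₀ + Σ ν·ξ):
  F: 396 − 1(285) − 2(22.62) = 65.74
  G: 0 + 1(285) = 285
  D: 0 + 2(22.62) = 45.24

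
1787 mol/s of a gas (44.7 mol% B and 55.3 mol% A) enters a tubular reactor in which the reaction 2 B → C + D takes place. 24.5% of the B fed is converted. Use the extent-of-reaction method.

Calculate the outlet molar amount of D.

97.9 mol/s

B reacted = 0.245 × 798.8 = 195.7 mol/s; ν_B = −2, so ξ = 195.7/2 = 97.85 mol/s.
Outlet amounts (n = n₀ + ν ξ):
  B: 798.8 − 2(97.85) = 603.1
  C: 0 + 1(97.85) = 97.85
  D: 0 + 1(97.85) = 97.85
  A: 988.2 (inert)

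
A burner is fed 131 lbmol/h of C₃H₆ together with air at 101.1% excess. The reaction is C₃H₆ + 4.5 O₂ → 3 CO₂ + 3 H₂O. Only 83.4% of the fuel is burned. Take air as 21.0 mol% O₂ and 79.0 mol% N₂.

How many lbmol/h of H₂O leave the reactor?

Stoichiometric O₂ = 4.5 × 131 = 589.5 lbmol/h; O₂ fed = 589.5 × 2.011 = 1185 lbmol/h.
N₂ fed = 1185 × 79/21 = 4460 lbmol/h.
Fuel reacted = 0.834 × 131 → ξ = 109.3 lbmol/h.
Outlet (n = n₀ + ν ξ):
  C₃H₆: 131 − 1(109.3) = 21.75
  O₂: 1185 − 4.5(109.3) = 693.8
  N₂: 4460 (inert)
  CO₂: 0 + 3(109.3) = 327.8
  H₂O: 0 + 3(109.3) = 327.8

328 lbmol/h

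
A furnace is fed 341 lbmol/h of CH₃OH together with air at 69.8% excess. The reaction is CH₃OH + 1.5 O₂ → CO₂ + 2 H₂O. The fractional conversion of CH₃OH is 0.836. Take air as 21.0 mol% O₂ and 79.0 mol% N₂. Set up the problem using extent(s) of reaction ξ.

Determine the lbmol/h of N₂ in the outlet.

3270 lbmol/h

Stoichiometric O₂ = 1.5 × 341 = 511.5 lbmol/h; O₂ fed = 511.5 × 1.698 = 868.5 lbmol/h.
N₂ fed = 868.5 × 79/21 = 3267 lbmol/h.
Fuel reacted = 0.836 × 341 → ξ = 285.1 lbmol/h.
Outlet (n = n₀ + ν ξ):
  CH₃OH: 341 − 1(285.1) = 55.92
  O₂: 868.5 − 1.5(285.1) = 440.9
  N₂: 3267 (inert)
  CO₂: 0 + 1(285.1) = 285.1
  H₂O: 0 + 2(285.1) = 570.2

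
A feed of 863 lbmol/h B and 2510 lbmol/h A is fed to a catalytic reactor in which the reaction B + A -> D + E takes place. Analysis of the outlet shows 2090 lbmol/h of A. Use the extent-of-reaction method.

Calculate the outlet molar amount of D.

420 lbmol/h

For A: n = n₀ − 1ξ → 2090 = 2510 − 1ξ, giving ξ = 420 lbmol/h.
Outlet amounts (n = n₀ + ν ξ):
  B: 863 − 1(420) = 443
  A: 2510 − 1(420) = 2090
  D: 0 + 1(420) = 420
  E: 0 + 1(420) = 420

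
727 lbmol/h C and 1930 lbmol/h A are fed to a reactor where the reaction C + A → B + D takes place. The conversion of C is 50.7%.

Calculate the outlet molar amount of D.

369 lbmol/h

C reacted = 0.507 × 727 = 368.6 lbmol/h; ν_C = −1, so ξ = 368.6/1 = 368.6 lbmol/h.
Outlet amounts (n = n₀ + ν ξ):
  C: 727 − 1(368.6) = 358.4
  A: 1930 − 1(368.6) = 1561
  B: 0 + 1(368.6) = 368.6
  D: 0 + 1(368.6) = 368.6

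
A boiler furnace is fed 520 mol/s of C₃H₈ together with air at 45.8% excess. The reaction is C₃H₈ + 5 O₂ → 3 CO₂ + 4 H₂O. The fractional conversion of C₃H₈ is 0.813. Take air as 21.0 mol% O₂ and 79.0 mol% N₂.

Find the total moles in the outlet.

19000 mol/s

Stoichiometric O₂ = 5 × 520 = 2600 mol/s; O₂ fed = 2600 × 1.458 = 3791 mol/s.
N₂ fed = 3791 × 79/21 = 14260 mol/s.
Fuel reacted = 0.813 × 520 → ξ = 422.8 mol/s.
Outlet (n = n₀ + ν ξ):
  C₃H₈: 520 − 1(422.8) = 97.24
  O₂: 3791 − 5(422.8) = 1677
  N₂: 14260 (inert)
  CO₂: 0 + 3(422.8) = 1268
  H₂O: 0 + 4(422.8) = 1691
Total out = 97.24 + 1677 + 14260 + 1268 + 1691 = 18990 mol/s.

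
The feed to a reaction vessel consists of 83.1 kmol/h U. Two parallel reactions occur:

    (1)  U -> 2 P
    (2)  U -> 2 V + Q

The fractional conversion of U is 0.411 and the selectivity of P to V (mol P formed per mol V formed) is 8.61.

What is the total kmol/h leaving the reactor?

121 kmol/h

Conversion of U: U consumed = 0.411 × 83.1 = 34.15 kmol/h = 1ξ₁ + 1ξ₂.
Selectivity: 2ξ₁ / (2ξ₂) = 8.61 → ξ₁ = 8.61 ξ₂.
Substitute: (1·8.61 + 1) ξ₂ = 34.15 → ξ₂ = 3.554 kmol/h, ξ₁ = 30.6 kmol/h.
Outlet amounts (n = n₀ + Σ ν·ξ):
  U: 83.1 − 1(30.6) − 1(3.554) = 48.95
  P: 0 + 2(30.6) = 61.2
  V: 0 + 2(3.554) = 7.108
  Q: 0 + 1(3.554) = 3.554
Total out = 48.95 + 61.2 + 7.108 + 3.554 = 120.8 kmol/h.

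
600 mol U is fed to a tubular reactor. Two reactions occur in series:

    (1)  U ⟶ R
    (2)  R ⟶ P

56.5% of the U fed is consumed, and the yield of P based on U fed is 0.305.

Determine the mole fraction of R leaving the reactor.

0.26

Conversion of U: U consumed = 1ξ₁ = 0.565 × 600 → ξ₁ = 339 mol.
Yield of P: 1ξ₂ / 600 = 0.305 → ξ₂ = 183 mol.
Outlet amounts (n = n₀ + Σ ν·ξ):
  U: 600 − 1(339) = 261
  R: 0 + 1(339) − 1(183) = 156
  P: 0 + 1(183) = 183
Total out = 600 mol; y_R = 156 / 600 = 0.26.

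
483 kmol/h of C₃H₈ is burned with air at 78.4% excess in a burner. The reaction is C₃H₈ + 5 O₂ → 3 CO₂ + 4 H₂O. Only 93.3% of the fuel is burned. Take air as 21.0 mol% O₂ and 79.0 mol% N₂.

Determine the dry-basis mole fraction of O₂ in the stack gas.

Stoichiometric O₂ = 5 × 483 = 2415 kmol/h; O₂ fed = 2415 × 1.784 = 4308 kmol/h.
N₂ fed = 4308 × 79/21 = 16210 kmol/h.
Fuel reacted = 0.933 × 483 → ξ = 450.6 kmol/h.
Outlet (n = n₀ + ν ξ):
  C₃H₈: 483 − 1(450.6) = 32.36
  O₂: 4308 − 5(450.6) = 2055
  N₂: 16210 (inert)
  CO₂: 0 + 3(450.6) = 1352
  H₂O: 0 + 4(450.6) = 1803
Dry total = 19650 kmol/h; y_O₂ (dry) = 2055 / 19650 = 0.1046.

0.105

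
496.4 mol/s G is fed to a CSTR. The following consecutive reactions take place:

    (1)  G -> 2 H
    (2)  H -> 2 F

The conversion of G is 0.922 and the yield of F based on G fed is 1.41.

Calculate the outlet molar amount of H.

565 mol/s

Conversion of G: G consumed = 1ξ₁ = 0.922 × 496.4 → ξ₁ = 457.7 mol/s.
Yield of F: 2ξ₂ / 496.4 = 1.41 → ξ₂ = 350 mol/s.
Outlet amounts (n = n₀ + Σ ν·ξ):
  G: 496.4 − 1(457.7) = 38.72
  H: 0 + 2(457.7) − 1(350) = 565.4
  F: 0 + 2(350) = 699.9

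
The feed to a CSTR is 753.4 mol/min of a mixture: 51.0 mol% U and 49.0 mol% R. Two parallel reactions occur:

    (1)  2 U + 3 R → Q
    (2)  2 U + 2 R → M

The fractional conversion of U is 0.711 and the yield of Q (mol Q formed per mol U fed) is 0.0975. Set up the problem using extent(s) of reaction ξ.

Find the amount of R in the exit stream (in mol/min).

58.5 mol/min

Yield of Q: 1ξ₁ / 384.2 = 0.0975 → ξ₁ = 37.46 mol/min.
Conversion of U: 2ξ₁ + 2ξ₂ = 0.711 × 384.2 = 273.2 → ξ₂ = 99.13 mol/min.
Outlet amounts (n = n₀ + Σ ν·ξ):
  U: 384.2 − 2(37.46) − 2(99.13) = 111
  R: 369.2 − 3(37.46) − 2(99.13) = 58.51
  Q: 0 + 1(37.46) = 37.46
  M: 0 + 1(99.13) = 99.13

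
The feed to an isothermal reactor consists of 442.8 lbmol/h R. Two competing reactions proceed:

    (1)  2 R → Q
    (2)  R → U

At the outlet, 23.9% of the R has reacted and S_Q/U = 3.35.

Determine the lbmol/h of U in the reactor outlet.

Conversion of R: R consumed = 0.239 × 442.8 = 105.8 lbmol/h = 2ξ₁ + 1ξ₂.
Selectivity: 1ξ₁ / (1ξ₂) = 3.35 → ξ₁ = 3.35 ξ₂.
Substitute: (2·3.35 + 1) ξ₂ = 105.8 → ξ₂ = 13.74 lbmol/h, ξ₁ = 46.04 lbmol/h.
Outlet amounts (n = n₀ + Σ ν·ξ):
  R: 442.8 − 2(46.04) − 1(13.74) = 337
  Q: 0 + 1(46.04) = 46.04
  U: 0 + 1(13.74) = 13.74

13.7 lbmol/h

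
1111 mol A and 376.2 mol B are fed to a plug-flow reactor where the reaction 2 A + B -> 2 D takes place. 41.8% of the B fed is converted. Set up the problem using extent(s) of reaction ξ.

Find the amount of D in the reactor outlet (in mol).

315 mol

B reacted = 0.418 × 376.2 = 157.3 mol; ν_B = −1, so ξ = 157.3/1 = 157.3 mol.
Outlet amounts (n = n₀ + ν ξ):
  A: 1111 − 2(157.3) = 796.5
  B: 376.2 − 1(157.3) = 218.9
  D: 0 + 2(157.3) = 314.5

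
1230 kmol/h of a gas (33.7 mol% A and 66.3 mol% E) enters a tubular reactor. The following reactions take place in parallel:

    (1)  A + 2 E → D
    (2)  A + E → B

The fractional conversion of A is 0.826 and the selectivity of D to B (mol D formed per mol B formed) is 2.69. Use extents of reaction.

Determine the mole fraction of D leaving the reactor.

0.391

Conversion of A: A consumed = 0.826 × 414.5 = 342.4 kmol/h = 1ξ₁ + 1ξ₂.
Selectivity: 1ξ₁ / (1ξ₂) = 2.69 → ξ₁ = 2.69 ξ₂.
Substitute: (1·2.69 + 1) ξ₂ = 342.4 → ξ₂ = 92.79 kmol/h, ξ₁ = 249.6 kmol/h.
Outlet amounts (n = n₀ + Σ ν·ξ):
  A: 414.5 − 1(249.6) − 1(92.79) = 72.12
  E: 815.5 − 2(249.6) − 1(92.79) = 223.5
  D: 0 + 1(249.6) = 249.6
  B: 0 + 1(92.79) = 92.79
Total out = 638 kmol/h; y_D = 249.6 / 638 = 0.3912.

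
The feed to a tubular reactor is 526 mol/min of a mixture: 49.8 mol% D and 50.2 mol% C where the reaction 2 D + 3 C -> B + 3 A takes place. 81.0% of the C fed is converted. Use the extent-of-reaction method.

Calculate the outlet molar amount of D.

119 mol/min

C reacted = 0.81 × 264.1 = 213.9 mol/min; ν_C = −3, so ξ = 213.9/3 = 71.29 mol/min.
Outlet amounts (n = n₀ + ν ξ):
  D: 261.9 − 2(71.29) = 119.4
  C: 264.1 − 3(71.29) = 50.17
  B: 0 + 1(71.29) = 71.29
  A: 0 + 3(71.29) = 213.9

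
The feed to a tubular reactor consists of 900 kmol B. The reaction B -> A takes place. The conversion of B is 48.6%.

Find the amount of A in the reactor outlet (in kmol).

437 kmol

B reacted = 0.486 × 900 = 437.4 kmol; ν_B = −1, so ξ = 437.4/1 = 437.4 kmol.
Outlet amounts (n = n₀ + ν ξ):
  B: 900 − 1(437.4) = 462.6
  A: 0 + 1(437.4) = 437.4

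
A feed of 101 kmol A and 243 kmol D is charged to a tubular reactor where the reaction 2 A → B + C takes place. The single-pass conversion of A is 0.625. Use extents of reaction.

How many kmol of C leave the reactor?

A reacted = 0.625 × 101 = 63.12 kmol; ν_A = −2, so ξ = 63.12/2 = 31.56 kmol.
Outlet amounts (n = n₀ + ν ξ):
  A: 101 − 2(31.56) = 37.88
  B: 0 + 1(31.56) = 31.56
  C: 0 + 1(31.56) = 31.56
  D: 243 (inert)

31.6 kmol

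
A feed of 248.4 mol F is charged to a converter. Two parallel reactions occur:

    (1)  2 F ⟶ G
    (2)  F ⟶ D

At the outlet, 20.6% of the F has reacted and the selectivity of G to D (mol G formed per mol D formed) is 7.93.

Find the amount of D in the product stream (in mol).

Conversion of F: F consumed = 0.206 × 248.4 = 51.17 mol = 2ξ₁ + 1ξ₂.
Selectivity: 1ξ₁ / (1ξ₂) = 7.93 → ξ₁ = 7.93 ξ₂.
Substitute: (2·7.93 + 1) ξ₂ = 51.17 → ξ₂ = 3.035 mol, ξ₁ = 24.07 mol.
Outlet amounts (n = n₀ + Σ ν·ξ):
  F: 248.4 − 2(24.07) − 1(3.035) = 197.2
  G: 0 + 1(24.07) = 24.07
  D: 0 + 1(3.035) = 3.035

3.04 mol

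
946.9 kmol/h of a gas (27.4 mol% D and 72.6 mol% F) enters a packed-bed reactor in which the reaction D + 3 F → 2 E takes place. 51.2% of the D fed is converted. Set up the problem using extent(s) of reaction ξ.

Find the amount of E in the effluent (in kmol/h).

266 kmol/h

D reacted = 0.512 × 259.5 = 132.8 kmol/h; ν_D = −1, so ξ = 132.8/1 = 132.8 kmol/h.
Outlet amounts (n = n₀ + ν ξ):
  D: 259.5 − 1(132.8) = 126.6
  F: 687.4 − 3(132.8) = 288.9
  E: 0 + 2(132.8) = 265.7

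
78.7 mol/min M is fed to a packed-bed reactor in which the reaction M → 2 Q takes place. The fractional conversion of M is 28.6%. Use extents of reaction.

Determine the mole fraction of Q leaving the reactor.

0.445

M reacted = 0.286 × 78.7 = 22.51 mol/min; ν_M = −1, so ξ = 22.51/1 = 22.51 mol/min.
Outlet amounts (n = n₀ + ν ξ):
  M: 78.7 − 1(22.51) = 56.19
  Q: 0 + 2(22.51) = 45.02
Total out = 101.2 mol/min; y_Q = 45.02 / 101.2 = 0.4448.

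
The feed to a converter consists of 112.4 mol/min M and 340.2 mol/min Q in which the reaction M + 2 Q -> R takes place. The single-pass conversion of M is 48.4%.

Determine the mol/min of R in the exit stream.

54.4 mol/min

M reacted = 0.484 × 112.4 = 54.4 mol/min; ν_M = −1, so ξ = 54.4/1 = 54.4 mol/min.
Outlet amounts (n = n₀ + ν ξ):
  M: 112.4 − 1(54.4) = 58
  Q: 340.2 − 2(54.4) = 231.4
  R: 0 + 1(54.4) = 54.4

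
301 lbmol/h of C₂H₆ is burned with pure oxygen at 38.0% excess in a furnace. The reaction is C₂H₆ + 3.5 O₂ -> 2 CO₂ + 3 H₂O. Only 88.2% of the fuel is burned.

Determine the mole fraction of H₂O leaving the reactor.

Stoichiometric O₂ = 3.5 × 301 = 1054 lbmol/h; O₂ fed = 1054 × 1.380 = 1454 lbmol/h.
Fuel reacted = 0.882 × 301 → ξ = 265.5 lbmol/h.
Outlet (n = n₀ + ν ξ):
  C₂H₆: 301 − 1(265.5) = 35.52
  O₂: 1454 − 3.5(265.5) = 524.6
  CO₂: 0 + 2(265.5) = 531
  H₂O: 0 + 3(265.5) = 796.4
Total out = 1888 lbmol/h; y_H₂O = 796.4 / 1888 = 0.4219.

0.422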